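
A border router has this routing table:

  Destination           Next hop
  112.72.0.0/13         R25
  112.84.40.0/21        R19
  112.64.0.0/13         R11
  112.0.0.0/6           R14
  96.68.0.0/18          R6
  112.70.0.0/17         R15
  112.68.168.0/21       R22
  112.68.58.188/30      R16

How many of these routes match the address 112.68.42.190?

2

Prefixes containing 112.68.42.190:
  112.0.0.0/6 (112.0.0.0 - 115.255.255.255)
  112.64.0.0/13 (112.64.0.0 - 112.71.255.255)
Total matching entries: 2.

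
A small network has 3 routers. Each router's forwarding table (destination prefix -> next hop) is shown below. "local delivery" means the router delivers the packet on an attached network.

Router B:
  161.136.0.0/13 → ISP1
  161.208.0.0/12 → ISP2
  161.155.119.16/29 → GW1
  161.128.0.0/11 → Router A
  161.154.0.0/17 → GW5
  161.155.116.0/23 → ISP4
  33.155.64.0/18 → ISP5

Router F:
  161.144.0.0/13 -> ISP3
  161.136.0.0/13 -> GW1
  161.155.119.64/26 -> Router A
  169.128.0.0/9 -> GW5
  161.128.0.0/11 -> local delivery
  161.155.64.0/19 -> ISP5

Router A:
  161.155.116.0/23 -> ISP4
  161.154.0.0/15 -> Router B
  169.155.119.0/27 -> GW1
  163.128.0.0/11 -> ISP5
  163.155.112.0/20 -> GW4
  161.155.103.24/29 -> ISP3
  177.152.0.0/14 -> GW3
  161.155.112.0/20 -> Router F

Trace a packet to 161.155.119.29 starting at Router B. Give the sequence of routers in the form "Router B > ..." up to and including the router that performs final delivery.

At Router B: longest match for 161.155.119.29 is 161.128.0.0/11 -> Router A
At Router A: longest match for 161.155.119.29 is 161.155.112.0/20 -> Router F
At Router F: longest match for 161.155.119.29 is 161.128.0.0/11 -> local delivery

Router B > Router A > Router F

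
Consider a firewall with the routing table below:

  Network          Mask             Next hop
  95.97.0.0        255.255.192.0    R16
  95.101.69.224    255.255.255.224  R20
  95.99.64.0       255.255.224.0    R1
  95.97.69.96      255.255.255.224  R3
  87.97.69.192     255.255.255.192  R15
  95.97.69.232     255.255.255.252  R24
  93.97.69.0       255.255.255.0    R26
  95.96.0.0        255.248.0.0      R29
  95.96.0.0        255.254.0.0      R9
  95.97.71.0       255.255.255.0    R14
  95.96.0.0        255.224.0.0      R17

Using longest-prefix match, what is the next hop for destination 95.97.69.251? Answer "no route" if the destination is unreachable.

Routes whose prefix contains 95.97.69.251:
  95.96.0.0/11 (95.96.0.0 - 95.127.255.255) -> R17
  95.96.0.0/13 (95.96.0.0 - 95.103.255.255) -> R29
  95.96.0.0/15 (95.96.0.0 - 95.97.255.255) -> R9
More-specific entries that do NOT match:
  95.97.69.232/30 (95.97.69.232 - 95.97.69.235) does not contain 95.97.69.251
  95.101.69.224/27 (95.101.69.224 - 95.101.69.255) does not contain 95.97.69.251
  95.97.69.96/27 (95.97.69.96 - 95.97.69.127) does not contain 95.97.69.251
  87.97.69.192/26 (87.97.69.192 - 87.97.69.255) does not contain 95.97.69.251
  93.97.69.0/24 (93.97.69.0 - 93.97.69.255) does not contain 95.97.69.251
  95.97.71.0/24 (95.97.71.0 - 95.97.71.255) does not contain 95.97.69.251
  95.99.64.0/19 (95.99.64.0 - 95.99.95.255) does not contain 95.97.69.251
  95.97.0.0/18 (95.97.0.0 - 95.97.63.255) does not contain 95.97.69.251
Longest matching prefix is /15 -> next hop R9.

R9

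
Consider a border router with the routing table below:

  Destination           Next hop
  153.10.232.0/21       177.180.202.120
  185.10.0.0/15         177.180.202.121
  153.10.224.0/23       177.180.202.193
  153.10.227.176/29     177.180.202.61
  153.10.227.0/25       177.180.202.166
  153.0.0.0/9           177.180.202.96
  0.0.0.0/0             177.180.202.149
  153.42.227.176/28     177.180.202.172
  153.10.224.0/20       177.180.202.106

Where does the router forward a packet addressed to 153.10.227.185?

177.180.202.106

Routes whose prefix contains 153.10.227.185:
  0.0.0.0/0 (default, matches everything) -> 177.180.202.149
  153.0.0.0/9 (153.0.0.0 - 153.127.255.255) -> 177.180.202.96
  153.10.224.0/20 (153.10.224.0 - 153.10.239.255) -> 177.180.202.106
More-specific entries that do NOT match:
  153.10.227.176/29 (153.10.227.176 - 153.10.227.183) does not contain 153.10.227.185
  153.42.227.176/28 (153.42.227.176 - 153.42.227.191) does not contain 153.10.227.185
  153.10.227.0/25 (153.10.227.0 - 153.10.227.127) does not contain 153.10.227.185
  153.10.224.0/23 (153.10.224.0 - 153.10.225.255) does not contain 153.10.227.185
  153.10.232.0/21 (153.10.232.0 - 153.10.239.255) does not contain 153.10.227.185
Longest matching prefix is /20 -> next hop 177.180.202.106.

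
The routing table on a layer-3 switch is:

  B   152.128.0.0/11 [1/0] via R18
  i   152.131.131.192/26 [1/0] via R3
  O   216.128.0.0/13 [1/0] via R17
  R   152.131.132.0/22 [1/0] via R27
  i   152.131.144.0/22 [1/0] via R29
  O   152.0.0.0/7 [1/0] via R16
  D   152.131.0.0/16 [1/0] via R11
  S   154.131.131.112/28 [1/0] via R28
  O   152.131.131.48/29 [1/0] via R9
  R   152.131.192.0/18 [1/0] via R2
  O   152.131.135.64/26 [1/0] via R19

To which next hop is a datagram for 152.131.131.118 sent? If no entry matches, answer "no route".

R11

Routes whose prefix contains 152.131.131.118:
  152.0.0.0/7 (152.0.0.0 - 153.255.255.255) -> R16
  152.128.0.0/11 (152.128.0.0 - 152.159.255.255) -> R18
  152.131.0.0/16 (152.131.0.0 - 152.131.255.255) -> R11
More-specific entries that do NOT match:
  152.131.131.48/29 (152.131.131.48 - 152.131.131.55) does not contain 152.131.131.118
  154.131.131.112/28 (154.131.131.112 - 154.131.131.127) does not contain 152.131.131.118
  152.131.131.192/26 (152.131.131.192 - 152.131.131.255) does not contain 152.131.131.118
  152.131.135.64/26 (152.131.135.64 - 152.131.135.127) does not contain 152.131.131.118
  152.131.132.0/22 (152.131.132.0 - 152.131.135.255) does not contain 152.131.131.118
  152.131.144.0/22 (152.131.144.0 - 152.131.147.255) does not contain 152.131.131.118
  152.131.192.0/18 (152.131.192.0 - 152.131.255.255) does not contain 152.131.131.118
Longest matching prefix is /16 -> next hop R11.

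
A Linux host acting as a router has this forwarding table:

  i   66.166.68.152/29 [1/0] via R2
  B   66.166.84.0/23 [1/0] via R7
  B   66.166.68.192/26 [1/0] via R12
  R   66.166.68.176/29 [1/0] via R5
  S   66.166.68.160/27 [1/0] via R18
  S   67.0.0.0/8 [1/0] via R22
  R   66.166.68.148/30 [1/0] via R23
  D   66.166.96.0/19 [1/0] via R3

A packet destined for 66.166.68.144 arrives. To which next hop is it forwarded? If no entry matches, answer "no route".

No entry's prefix contains 66.166.68.144; there is no default route.

no route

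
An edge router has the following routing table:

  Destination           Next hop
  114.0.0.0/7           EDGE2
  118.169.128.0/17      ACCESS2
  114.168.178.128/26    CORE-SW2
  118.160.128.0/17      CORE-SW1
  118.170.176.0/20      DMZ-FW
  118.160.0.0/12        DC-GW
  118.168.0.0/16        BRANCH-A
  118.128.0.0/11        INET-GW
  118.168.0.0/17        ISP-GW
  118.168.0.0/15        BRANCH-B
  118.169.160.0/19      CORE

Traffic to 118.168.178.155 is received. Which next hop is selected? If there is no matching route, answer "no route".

Routes whose prefix contains 118.168.178.155:
  118.160.0.0/12 (118.160.0.0 - 118.175.255.255) -> DC-GW
  118.168.0.0/15 (118.168.0.0 - 118.169.255.255) -> BRANCH-B
  118.168.0.0/16 (118.168.0.0 - 118.168.255.255) -> BRANCH-A
More-specific entries that do NOT match:
  114.168.178.128/26 (114.168.178.128 - 114.168.178.191) does not contain 118.168.178.155
  118.170.176.0/20 (118.170.176.0 - 118.170.191.255) does not contain 118.168.178.155
  118.169.160.0/19 (118.169.160.0 - 118.169.191.255) does not contain 118.168.178.155
  118.169.128.0/17 (118.169.128.0 - 118.169.255.255) does not contain 118.168.178.155
  118.160.128.0/17 (118.160.128.0 - 118.160.255.255) does not contain 118.168.178.155
  118.168.0.0/17 (118.168.0.0 - 118.168.127.255) does not contain 118.168.178.155
Longest matching prefix is /16 -> next hop BRANCH-A.

BRANCH-A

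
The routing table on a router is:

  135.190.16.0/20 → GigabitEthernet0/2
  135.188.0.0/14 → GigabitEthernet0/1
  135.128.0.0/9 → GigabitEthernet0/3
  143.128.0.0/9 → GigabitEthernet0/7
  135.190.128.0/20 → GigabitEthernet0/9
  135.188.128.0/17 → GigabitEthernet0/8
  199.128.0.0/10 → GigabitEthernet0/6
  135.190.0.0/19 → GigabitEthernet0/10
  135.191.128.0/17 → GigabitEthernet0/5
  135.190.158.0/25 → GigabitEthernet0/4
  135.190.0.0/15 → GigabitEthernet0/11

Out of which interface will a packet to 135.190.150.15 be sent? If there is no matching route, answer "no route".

Routes whose prefix contains 135.190.150.15:
  135.128.0.0/9 (135.128.0.0 - 135.255.255.255) -> GigabitEthernet0/3
  135.188.0.0/14 (135.188.0.0 - 135.191.255.255) -> GigabitEthernet0/1
  135.190.0.0/15 (135.190.0.0 - 135.191.255.255) -> GigabitEthernet0/11
More-specific entries that do NOT match:
  135.190.158.0/25 (135.190.158.0 - 135.190.158.127) does not contain 135.190.150.15
  135.190.16.0/20 (135.190.16.0 - 135.190.31.255) does not contain 135.190.150.15
  135.190.128.0/20 (135.190.128.0 - 135.190.143.255) does not contain 135.190.150.15
  135.190.0.0/19 (135.190.0.0 - 135.190.31.255) does not contain 135.190.150.15
  135.188.128.0/17 (135.188.128.0 - 135.188.255.255) does not contain 135.190.150.15
  135.191.128.0/17 (135.191.128.0 - 135.191.255.255) does not contain 135.190.150.15
Longest matching prefix is /15 -> interface GigabitEthernet0/11.

GigabitEthernet0/11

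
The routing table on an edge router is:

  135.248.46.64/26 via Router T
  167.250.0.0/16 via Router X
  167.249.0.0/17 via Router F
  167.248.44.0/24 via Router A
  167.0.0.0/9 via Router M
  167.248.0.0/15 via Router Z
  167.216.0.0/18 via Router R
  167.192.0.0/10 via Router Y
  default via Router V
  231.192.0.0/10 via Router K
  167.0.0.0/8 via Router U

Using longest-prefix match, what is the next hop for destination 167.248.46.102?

Router Z

Routes whose prefix contains 167.248.46.102:
  0.0.0.0/0 (default, matches everything) -> Router V
  167.0.0.0/8 (167.0.0.0 - 167.255.255.255) -> Router U
  167.192.0.0/10 (167.192.0.0 - 167.255.255.255) -> Router Y
  167.248.0.0/15 (167.248.0.0 - 167.249.255.255) -> Router Z
More-specific entries that do NOT match:
  135.248.46.64/26 (135.248.46.64 - 135.248.46.127) does not contain 167.248.46.102
  167.248.44.0/24 (167.248.44.0 - 167.248.44.255) does not contain 167.248.46.102
  167.216.0.0/18 (167.216.0.0 - 167.216.63.255) does not contain 167.248.46.102
  167.249.0.0/17 (167.249.0.0 - 167.249.127.255) does not contain 167.248.46.102
  167.250.0.0/16 (167.250.0.0 - 167.250.255.255) does not contain 167.248.46.102
Longest matching prefix is /15 -> next hop Router Z.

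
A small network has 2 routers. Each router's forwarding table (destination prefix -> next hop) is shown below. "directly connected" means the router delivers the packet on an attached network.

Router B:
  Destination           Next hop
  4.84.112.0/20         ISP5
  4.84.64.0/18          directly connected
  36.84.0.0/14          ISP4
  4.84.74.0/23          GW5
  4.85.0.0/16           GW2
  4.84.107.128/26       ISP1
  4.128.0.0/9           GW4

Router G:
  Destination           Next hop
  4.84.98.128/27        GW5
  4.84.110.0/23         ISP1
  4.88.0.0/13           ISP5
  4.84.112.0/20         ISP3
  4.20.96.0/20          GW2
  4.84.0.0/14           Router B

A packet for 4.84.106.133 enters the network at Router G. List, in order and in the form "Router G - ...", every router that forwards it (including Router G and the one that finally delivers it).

Router G - Router B

At Router G: longest match for 4.84.106.133 is 4.84.0.0/14 -> Router B
At Router B: longest match for 4.84.106.133 is 4.84.64.0/18 -> directly connected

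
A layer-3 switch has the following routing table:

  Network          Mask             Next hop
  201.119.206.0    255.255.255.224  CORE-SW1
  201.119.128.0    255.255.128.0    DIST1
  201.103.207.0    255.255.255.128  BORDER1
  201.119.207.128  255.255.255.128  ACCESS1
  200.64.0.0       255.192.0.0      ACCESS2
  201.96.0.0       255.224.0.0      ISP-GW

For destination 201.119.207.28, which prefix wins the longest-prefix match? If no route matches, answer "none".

201.119.128.0/17

Entries matching 201.119.207.28:
  201.96.0.0/11 (201.96.0.0 - 201.127.255.255)
  201.119.128.0/17 (201.119.128.0 - 201.119.255.255)
Most specific is 201.119.128.0/17.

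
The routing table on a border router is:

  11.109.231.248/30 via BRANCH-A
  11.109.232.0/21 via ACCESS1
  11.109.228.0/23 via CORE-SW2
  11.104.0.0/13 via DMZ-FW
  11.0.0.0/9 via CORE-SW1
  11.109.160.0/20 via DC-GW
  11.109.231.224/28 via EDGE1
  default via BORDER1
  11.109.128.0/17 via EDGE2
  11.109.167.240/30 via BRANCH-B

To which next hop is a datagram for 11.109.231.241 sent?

Routes whose prefix contains 11.109.231.241:
  0.0.0.0/0 (default, matches everything) -> BORDER1
  11.0.0.0/9 (11.0.0.0 - 11.127.255.255) -> CORE-SW1
  11.104.0.0/13 (11.104.0.0 - 11.111.255.255) -> DMZ-FW
  11.109.128.0/17 (11.109.128.0 - 11.109.255.255) -> EDGE2
More-specific entries that do NOT match:
  11.109.231.248/30 (11.109.231.248 - 11.109.231.251) does not contain 11.109.231.241
  11.109.167.240/30 (11.109.167.240 - 11.109.167.243) does not contain 11.109.231.241
  11.109.231.224/28 (11.109.231.224 - 11.109.231.239) does not contain 11.109.231.241
  11.109.228.0/23 (11.109.228.0 - 11.109.229.255) does not contain 11.109.231.241
  11.109.232.0/21 (11.109.232.0 - 11.109.239.255) does not contain 11.109.231.241
  11.109.160.0/20 (11.109.160.0 - 11.109.175.255) does not contain 11.109.231.241
Longest matching prefix is /17 -> next hop EDGE2.

EDGE2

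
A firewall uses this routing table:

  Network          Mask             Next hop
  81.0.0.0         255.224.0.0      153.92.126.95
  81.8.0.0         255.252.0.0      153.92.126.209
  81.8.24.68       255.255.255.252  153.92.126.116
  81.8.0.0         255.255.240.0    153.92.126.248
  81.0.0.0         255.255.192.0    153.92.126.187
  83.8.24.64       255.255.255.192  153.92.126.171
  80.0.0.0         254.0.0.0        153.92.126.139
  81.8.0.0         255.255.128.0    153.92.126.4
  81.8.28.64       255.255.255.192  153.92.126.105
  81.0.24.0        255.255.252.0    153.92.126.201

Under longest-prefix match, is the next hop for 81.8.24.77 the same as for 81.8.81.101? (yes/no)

yes

81.8.24.77: longest match 81.8.0.0/17 -> 153.92.126.4
81.8.81.101: longest match 81.8.0.0/17 -> 153.92.126.4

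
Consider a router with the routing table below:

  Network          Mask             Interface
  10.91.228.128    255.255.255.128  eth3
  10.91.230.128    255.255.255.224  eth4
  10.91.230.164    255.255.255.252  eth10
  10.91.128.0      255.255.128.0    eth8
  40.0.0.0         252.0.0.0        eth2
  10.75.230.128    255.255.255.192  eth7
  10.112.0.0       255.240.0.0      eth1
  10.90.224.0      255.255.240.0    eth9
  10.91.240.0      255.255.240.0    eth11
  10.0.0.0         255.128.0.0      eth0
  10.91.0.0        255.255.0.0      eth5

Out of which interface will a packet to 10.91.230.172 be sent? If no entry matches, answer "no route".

Routes whose prefix contains 10.91.230.172:
  10.0.0.0/9 (10.0.0.0 - 10.127.255.255) -> eth0
  10.91.0.0/16 (10.91.0.0 - 10.91.255.255) -> eth5
  10.91.128.0/17 (10.91.128.0 - 10.91.255.255) -> eth8
More-specific entries that do NOT match:
  10.91.230.164/30 (10.91.230.164 - 10.91.230.167) does not contain 10.91.230.172
  10.91.230.128/27 (10.91.230.128 - 10.91.230.159) does not contain 10.91.230.172
  10.75.230.128/26 (10.75.230.128 - 10.75.230.191) does not contain 10.91.230.172
  10.91.228.128/25 (10.91.228.128 - 10.91.228.255) does not contain 10.91.230.172
  10.90.224.0/20 (10.90.224.0 - 10.90.239.255) does not contain 10.91.230.172
  10.91.240.0/20 (10.91.240.0 - 10.91.255.255) does not contain 10.91.230.172
Longest matching prefix is /17 -> interface eth8.

eth8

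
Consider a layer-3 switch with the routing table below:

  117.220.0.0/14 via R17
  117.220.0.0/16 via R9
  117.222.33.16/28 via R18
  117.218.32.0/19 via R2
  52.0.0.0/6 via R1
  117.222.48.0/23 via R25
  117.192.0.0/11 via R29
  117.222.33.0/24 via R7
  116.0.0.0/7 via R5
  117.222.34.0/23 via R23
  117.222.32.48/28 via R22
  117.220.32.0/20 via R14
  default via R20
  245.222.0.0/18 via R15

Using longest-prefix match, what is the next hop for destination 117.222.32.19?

R17

Routes whose prefix contains 117.222.32.19:
  0.0.0.0/0 (default, matches everything) -> R20
  116.0.0.0/7 (116.0.0.0 - 117.255.255.255) -> R5
  117.192.0.0/11 (117.192.0.0 - 117.223.255.255) -> R29
  117.220.0.0/14 (117.220.0.0 - 117.223.255.255) -> R17
More-specific entries that do NOT match:
  117.222.33.16/28 (117.222.33.16 - 117.222.33.31) does not contain 117.222.32.19
  117.222.32.48/28 (117.222.32.48 - 117.222.32.63) does not contain 117.222.32.19
  117.222.33.0/24 (117.222.33.0 - 117.222.33.255) does not contain 117.222.32.19
  117.222.48.0/23 (117.222.48.0 - 117.222.49.255) does not contain 117.222.32.19
  117.222.34.0/23 (117.222.34.0 - 117.222.35.255) does not contain 117.222.32.19
  117.220.32.0/20 (117.220.32.0 - 117.220.47.255) does not contain 117.222.32.19
  117.218.32.0/19 (117.218.32.0 - 117.218.63.255) does not contain 117.222.32.19
  245.222.0.0/18 (245.222.0.0 - 245.222.63.255) does not contain 117.222.32.19
  117.220.0.0/16 (117.220.0.0 - 117.220.255.255) does not contain 117.222.32.19
Longest matching prefix is /14 -> next hop R17.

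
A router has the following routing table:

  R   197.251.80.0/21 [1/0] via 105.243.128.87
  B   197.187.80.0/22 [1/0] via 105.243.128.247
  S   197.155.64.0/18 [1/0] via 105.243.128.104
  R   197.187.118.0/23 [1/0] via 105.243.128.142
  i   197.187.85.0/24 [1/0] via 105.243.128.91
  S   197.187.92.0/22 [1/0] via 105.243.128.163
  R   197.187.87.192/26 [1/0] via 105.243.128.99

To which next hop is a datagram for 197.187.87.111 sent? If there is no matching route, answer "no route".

No entry's prefix contains 197.187.87.111; there is no default route.

no route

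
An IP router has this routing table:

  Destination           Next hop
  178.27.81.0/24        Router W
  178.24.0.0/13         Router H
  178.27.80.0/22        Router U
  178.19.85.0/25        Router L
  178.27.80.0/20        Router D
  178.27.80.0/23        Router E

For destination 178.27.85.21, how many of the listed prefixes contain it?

2

Prefixes containing 178.27.85.21:
  178.24.0.0/13 (178.24.0.0 - 178.31.255.255)
  178.27.80.0/20 (178.27.80.0 - 178.27.95.255)
Total matching entries: 2.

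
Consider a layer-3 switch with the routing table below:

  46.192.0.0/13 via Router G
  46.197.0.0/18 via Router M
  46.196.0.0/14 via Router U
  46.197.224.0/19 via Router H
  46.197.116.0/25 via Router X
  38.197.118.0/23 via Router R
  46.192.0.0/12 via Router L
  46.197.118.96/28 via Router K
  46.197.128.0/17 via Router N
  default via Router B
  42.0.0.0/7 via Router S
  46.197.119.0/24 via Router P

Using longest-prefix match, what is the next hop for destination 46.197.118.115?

Router U

Routes whose prefix contains 46.197.118.115:
  0.0.0.0/0 (default, matches everything) -> Router B
  46.192.0.0/12 (46.192.0.0 - 46.207.255.255) -> Router L
  46.192.0.0/13 (46.192.0.0 - 46.199.255.255) -> Router G
  46.196.0.0/14 (46.196.0.0 - 46.199.255.255) -> Router U
More-specific entries that do NOT match:
  46.197.118.96/28 (46.197.118.96 - 46.197.118.111) does not contain 46.197.118.115
  46.197.116.0/25 (46.197.116.0 - 46.197.116.127) does not contain 46.197.118.115
  46.197.119.0/24 (46.197.119.0 - 46.197.119.255) does not contain 46.197.118.115
  38.197.118.0/23 (38.197.118.0 - 38.197.119.255) does not contain 46.197.118.115
  46.197.224.0/19 (46.197.224.0 - 46.197.255.255) does not contain 46.197.118.115
  46.197.0.0/18 (46.197.0.0 - 46.197.63.255) does not contain 46.197.118.115
  46.197.128.0/17 (46.197.128.0 - 46.197.255.255) does not contain 46.197.118.115
Longest matching prefix is /14 -> next hop Router U.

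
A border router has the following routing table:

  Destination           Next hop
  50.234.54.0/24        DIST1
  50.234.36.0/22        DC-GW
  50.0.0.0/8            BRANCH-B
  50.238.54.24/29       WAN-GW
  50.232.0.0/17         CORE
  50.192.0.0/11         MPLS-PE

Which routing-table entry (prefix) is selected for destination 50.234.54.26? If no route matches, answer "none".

Entries matching 50.234.54.26:
  50.0.0.0/8 (50.0.0.0 - 50.255.255.255)
  50.234.54.0/24 (50.234.54.0 - 50.234.54.255)
Most specific is 50.234.54.0/24.

50.234.54.0/24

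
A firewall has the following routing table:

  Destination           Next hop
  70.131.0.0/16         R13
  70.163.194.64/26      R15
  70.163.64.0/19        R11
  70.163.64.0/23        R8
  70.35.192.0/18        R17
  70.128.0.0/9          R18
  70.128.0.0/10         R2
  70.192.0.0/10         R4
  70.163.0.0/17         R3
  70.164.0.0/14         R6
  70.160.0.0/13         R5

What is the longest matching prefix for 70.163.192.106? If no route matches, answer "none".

70.160.0.0/13

Entries matching 70.163.192.106:
  70.128.0.0/9 (70.128.0.0 - 70.255.255.255)
  70.128.0.0/10 (70.128.0.0 - 70.191.255.255)
  70.160.0.0/13 (70.160.0.0 - 70.167.255.255)
Most specific is 70.160.0.0/13.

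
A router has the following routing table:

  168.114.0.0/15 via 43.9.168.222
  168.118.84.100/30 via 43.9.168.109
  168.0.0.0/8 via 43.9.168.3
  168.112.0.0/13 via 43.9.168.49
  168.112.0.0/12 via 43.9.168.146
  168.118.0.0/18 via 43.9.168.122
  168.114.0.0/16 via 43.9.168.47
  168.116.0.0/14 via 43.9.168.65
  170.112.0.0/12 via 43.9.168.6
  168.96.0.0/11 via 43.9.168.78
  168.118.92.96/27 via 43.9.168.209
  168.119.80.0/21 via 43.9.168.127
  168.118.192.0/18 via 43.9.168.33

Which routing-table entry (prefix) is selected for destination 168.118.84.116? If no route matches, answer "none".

168.116.0.0/14

Entries matching 168.118.84.116:
  168.0.0.0/8 (168.0.0.0 - 168.255.255.255)
  168.96.0.0/11 (168.96.0.0 - 168.127.255.255)
  168.112.0.0/12 (168.112.0.0 - 168.127.255.255)
  168.112.0.0/13 (168.112.0.0 - 168.119.255.255)
  168.116.0.0/14 (168.116.0.0 - 168.119.255.255)
Most specific is 168.116.0.0/14.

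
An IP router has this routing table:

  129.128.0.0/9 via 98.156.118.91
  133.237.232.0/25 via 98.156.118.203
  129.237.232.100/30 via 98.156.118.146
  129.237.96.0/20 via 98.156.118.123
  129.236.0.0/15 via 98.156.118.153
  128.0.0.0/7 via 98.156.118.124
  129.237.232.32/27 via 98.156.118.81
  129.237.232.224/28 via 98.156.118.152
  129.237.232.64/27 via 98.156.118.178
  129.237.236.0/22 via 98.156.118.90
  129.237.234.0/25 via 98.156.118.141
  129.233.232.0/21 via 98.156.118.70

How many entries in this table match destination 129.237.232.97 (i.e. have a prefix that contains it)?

Prefixes containing 129.237.232.97:
  128.0.0.0/7 (128.0.0.0 - 129.255.255.255)
  129.128.0.0/9 (129.128.0.0 - 129.255.255.255)
  129.236.0.0/15 (129.236.0.0 - 129.237.255.255)
Total matching entries: 3.

3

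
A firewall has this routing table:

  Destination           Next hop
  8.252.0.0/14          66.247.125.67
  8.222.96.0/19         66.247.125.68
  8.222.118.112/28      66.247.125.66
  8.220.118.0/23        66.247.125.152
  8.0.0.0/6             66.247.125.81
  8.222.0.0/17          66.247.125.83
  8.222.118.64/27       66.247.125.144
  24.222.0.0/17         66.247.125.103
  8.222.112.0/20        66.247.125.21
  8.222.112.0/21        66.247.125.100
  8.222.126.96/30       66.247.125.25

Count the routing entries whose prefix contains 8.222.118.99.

5

Prefixes containing 8.222.118.99:
  8.0.0.0/6 (8.0.0.0 - 11.255.255.255)
  8.222.0.0/17 (8.222.0.0 - 8.222.127.255)
  8.222.96.0/19 (8.222.96.0 - 8.222.127.255)
  8.222.112.0/20 (8.222.112.0 - 8.222.127.255)
  8.222.112.0/21 (8.222.112.0 - 8.222.119.255)
Total matching entries: 5.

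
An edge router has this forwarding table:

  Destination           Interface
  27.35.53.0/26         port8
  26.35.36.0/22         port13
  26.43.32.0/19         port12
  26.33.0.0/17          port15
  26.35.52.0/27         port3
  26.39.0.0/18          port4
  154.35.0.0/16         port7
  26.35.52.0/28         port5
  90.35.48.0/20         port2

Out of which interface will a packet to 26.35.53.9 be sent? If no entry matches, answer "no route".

No entry's prefix contains 26.35.53.9; there is no default route.

no route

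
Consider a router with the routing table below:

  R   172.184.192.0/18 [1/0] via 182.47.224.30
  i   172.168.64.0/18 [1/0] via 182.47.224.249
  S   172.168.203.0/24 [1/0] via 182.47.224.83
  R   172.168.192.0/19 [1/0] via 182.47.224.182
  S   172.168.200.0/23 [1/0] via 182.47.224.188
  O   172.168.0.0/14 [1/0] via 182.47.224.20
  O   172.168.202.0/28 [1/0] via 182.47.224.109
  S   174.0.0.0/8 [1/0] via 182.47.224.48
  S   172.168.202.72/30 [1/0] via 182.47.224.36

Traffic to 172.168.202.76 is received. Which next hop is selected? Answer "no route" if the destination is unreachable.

Routes whose prefix contains 172.168.202.76:
  172.168.0.0/14 (172.168.0.0 - 172.171.255.255) -> 182.47.224.20
  172.168.192.0/19 (172.168.192.0 - 172.168.223.255) -> 182.47.224.182
More-specific entries that do NOT match:
  172.168.202.72/30 (172.168.202.72 - 172.168.202.75) does not contain 172.168.202.76
  172.168.202.0/28 (172.168.202.0 - 172.168.202.15) does not contain 172.168.202.76
  172.168.203.0/24 (172.168.203.0 - 172.168.203.255) does not contain 172.168.202.76
  172.168.200.0/23 (172.168.200.0 - 172.168.201.255) does not contain 172.168.202.76
Longest matching prefix is /19 -> next hop 182.47.224.182.

182.47.224.182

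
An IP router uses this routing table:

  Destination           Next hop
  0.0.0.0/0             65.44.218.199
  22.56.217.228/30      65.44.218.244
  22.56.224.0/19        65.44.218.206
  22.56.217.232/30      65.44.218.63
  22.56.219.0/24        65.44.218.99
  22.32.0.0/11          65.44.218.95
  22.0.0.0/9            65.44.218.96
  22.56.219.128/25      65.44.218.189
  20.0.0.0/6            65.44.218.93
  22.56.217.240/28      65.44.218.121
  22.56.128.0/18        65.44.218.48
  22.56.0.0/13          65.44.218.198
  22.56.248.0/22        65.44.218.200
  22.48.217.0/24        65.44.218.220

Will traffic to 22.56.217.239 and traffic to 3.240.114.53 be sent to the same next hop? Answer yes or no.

22.56.217.239: longest match 22.56.0.0/13 -> 65.44.218.198
3.240.114.53: longest match 0.0.0.0/0 -> 65.44.218.199

no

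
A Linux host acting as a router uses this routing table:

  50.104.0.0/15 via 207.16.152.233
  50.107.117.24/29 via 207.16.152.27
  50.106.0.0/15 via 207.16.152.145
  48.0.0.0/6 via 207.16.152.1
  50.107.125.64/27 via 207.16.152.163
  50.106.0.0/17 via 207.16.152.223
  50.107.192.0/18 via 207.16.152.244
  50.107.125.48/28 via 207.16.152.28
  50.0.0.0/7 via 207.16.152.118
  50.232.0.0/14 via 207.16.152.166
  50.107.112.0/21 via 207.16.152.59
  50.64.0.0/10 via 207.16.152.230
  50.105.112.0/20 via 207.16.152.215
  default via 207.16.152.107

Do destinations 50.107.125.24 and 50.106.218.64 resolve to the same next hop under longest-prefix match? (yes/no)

yes

50.107.125.24: longest match 50.106.0.0/15 -> 207.16.152.145
50.106.218.64: longest match 50.106.0.0/15 -> 207.16.152.145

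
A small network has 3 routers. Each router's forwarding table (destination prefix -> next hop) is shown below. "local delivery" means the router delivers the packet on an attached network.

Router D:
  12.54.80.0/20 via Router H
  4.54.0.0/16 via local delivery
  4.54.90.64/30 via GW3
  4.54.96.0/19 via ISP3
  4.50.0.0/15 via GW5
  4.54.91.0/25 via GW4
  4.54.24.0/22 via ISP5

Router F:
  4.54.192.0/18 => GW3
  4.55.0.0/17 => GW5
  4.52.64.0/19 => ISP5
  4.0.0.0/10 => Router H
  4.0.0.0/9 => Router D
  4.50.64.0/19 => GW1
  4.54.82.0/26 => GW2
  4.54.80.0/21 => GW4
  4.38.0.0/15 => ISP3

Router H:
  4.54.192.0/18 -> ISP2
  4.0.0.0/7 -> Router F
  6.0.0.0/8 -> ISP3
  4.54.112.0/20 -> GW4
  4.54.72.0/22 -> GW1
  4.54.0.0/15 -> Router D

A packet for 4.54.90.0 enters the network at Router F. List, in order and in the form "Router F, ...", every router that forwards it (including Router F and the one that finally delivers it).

At Router F: longest match for 4.54.90.0 is 4.0.0.0/10 -> Router H
At Router H: longest match for 4.54.90.0 is 4.54.0.0/15 -> Router D
At Router D: longest match for 4.54.90.0 is 4.54.0.0/16 -> local delivery

Router F, Router H, Router D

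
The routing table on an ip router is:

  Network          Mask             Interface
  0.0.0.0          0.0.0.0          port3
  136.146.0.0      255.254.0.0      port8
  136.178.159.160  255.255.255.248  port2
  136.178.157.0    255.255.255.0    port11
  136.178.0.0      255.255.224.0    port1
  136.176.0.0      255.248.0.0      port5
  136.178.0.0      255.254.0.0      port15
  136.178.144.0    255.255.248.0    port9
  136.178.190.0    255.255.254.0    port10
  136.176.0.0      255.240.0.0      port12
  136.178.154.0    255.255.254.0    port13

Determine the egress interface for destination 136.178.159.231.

Routes whose prefix contains 136.178.159.231:
  0.0.0.0/0 (default, matches everything) -> port3
  136.176.0.0/12 (136.176.0.0 - 136.191.255.255) -> port12
  136.176.0.0/13 (136.176.0.0 - 136.183.255.255) -> port5
  136.178.0.0/15 (136.178.0.0 - 136.179.255.255) -> port15
More-specific entries that do NOT match:
  136.178.159.160/29 (136.178.159.160 - 136.178.159.167) does not contain 136.178.159.231
  136.178.157.0/24 (136.178.157.0 - 136.178.157.255) does not contain 136.178.159.231
  136.178.190.0/23 (136.178.190.0 - 136.178.191.255) does not contain 136.178.159.231
  136.178.154.0/23 (136.178.154.0 - 136.178.155.255) does not contain 136.178.159.231
  136.178.144.0/21 (136.178.144.0 - 136.178.151.255) does not contain 136.178.159.231
  136.178.0.0/19 (136.178.0.0 - 136.178.31.255) does not contain 136.178.159.231
Longest matching prefix is /15 -> interface port15.

port15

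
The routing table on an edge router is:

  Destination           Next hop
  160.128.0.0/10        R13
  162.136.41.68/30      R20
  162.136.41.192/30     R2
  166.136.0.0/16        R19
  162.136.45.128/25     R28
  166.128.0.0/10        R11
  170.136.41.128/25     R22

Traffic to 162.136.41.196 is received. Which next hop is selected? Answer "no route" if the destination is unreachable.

No entry's prefix contains 162.136.41.196; there is no default route.

no route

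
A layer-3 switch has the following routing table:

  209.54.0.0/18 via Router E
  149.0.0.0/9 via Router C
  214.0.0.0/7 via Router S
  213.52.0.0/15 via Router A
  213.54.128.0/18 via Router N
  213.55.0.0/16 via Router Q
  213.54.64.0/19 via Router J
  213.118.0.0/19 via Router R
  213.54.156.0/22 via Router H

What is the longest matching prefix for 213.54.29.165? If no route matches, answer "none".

none

213.54.29.165 is outside every listed prefix and there is no default route.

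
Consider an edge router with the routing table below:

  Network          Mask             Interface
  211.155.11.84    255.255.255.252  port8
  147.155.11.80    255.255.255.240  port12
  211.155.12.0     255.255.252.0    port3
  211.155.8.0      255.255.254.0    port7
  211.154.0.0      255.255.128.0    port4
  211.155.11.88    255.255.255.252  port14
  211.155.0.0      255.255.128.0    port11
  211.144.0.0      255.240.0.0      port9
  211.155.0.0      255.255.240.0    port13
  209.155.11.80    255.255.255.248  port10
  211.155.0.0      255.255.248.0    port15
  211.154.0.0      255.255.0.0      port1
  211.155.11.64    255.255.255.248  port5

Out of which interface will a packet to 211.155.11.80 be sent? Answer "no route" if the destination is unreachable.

Routes whose prefix contains 211.155.11.80:
  211.144.0.0/12 (211.144.0.0 - 211.159.255.255) -> port9
  211.155.0.0/17 (211.155.0.0 - 211.155.127.255) -> port11
  211.155.0.0/20 (211.155.0.0 - 211.155.15.255) -> port13
More-specific entries that do NOT match:
  211.155.11.84/30 (211.155.11.84 - 211.155.11.87) does not contain 211.155.11.80
  211.155.11.88/30 (211.155.11.88 - 211.155.11.91) does not contain 211.155.11.80
  209.155.11.80/29 (209.155.11.80 - 209.155.11.87) does not contain 211.155.11.80
  211.155.11.64/29 (211.155.11.64 - 211.155.11.71) does not contain 211.155.11.80
  147.155.11.80/28 (147.155.11.80 - 147.155.11.95) does not contain 211.155.11.80
  211.155.8.0/23 (211.155.8.0 - 211.155.9.255) does not contain 211.155.11.80
  211.155.12.0/22 (211.155.12.0 - 211.155.15.255) does not contain 211.155.11.80
  211.155.0.0/21 (211.155.0.0 - 211.155.7.255) does not contain 211.155.11.80
Longest matching prefix is /20 -> interface port13.

port13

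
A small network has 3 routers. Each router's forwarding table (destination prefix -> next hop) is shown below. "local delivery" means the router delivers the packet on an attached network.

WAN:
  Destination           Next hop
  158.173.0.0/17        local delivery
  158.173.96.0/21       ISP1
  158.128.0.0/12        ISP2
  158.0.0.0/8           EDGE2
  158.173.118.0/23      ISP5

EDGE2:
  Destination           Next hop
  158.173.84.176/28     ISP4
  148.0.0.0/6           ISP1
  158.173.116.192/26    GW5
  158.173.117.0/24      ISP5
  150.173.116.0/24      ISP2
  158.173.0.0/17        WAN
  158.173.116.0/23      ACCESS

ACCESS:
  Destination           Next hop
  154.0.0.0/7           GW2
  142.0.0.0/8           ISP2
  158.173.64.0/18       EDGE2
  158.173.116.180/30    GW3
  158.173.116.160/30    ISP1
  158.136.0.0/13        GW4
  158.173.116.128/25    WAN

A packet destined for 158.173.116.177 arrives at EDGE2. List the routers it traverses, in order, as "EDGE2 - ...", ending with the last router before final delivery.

At EDGE2: longest match for 158.173.116.177 is 158.173.116.0/23 -> ACCESS
At ACCESS: longest match for 158.173.116.177 is 158.173.116.128/25 -> WAN
At WAN: longest match for 158.173.116.177 is 158.173.0.0/17 -> local delivery

EDGE2 - ACCESS - WAN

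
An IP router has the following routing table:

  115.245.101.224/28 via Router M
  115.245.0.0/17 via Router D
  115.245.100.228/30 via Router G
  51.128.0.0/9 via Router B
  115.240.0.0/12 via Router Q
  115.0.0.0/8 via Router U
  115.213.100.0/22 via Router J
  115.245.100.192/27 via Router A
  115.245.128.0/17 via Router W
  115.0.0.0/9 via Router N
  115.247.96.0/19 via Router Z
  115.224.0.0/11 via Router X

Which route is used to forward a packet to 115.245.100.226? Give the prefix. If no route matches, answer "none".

Entries matching 115.245.100.226:
  115.0.0.0/8 (115.0.0.0 - 115.255.255.255)
  115.224.0.0/11 (115.224.0.0 - 115.255.255.255)
  115.240.0.0/12 (115.240.0.0 - 115.255.255.255)
  115.245.0.0/17 (115.245.0.0 - 115.245.127.255)
Most specific is 115.245.0.0/17.

115.245.0.0/17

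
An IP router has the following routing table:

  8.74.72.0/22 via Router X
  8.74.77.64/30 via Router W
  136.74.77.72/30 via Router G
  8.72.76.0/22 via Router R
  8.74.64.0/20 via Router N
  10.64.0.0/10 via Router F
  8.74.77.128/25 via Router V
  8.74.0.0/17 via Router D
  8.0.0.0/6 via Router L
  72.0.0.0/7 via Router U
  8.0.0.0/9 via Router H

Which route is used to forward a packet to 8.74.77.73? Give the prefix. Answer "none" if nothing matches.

8.74.64.0/20

Entries matching 8.74.77.73:
  8.0.0.0/6 (8.0.0.0 - 11.255.255.255)
  8.0.0.0/9 (8.0.0.0 - 8.127.255.255)
  8.74.0.0/17 (8.74.0.0 - 8.74.127.255)
  8.74.64.0/20 (8.74.64.0 - 8.74.79.255)
Most specific is 8.74.64.0/20.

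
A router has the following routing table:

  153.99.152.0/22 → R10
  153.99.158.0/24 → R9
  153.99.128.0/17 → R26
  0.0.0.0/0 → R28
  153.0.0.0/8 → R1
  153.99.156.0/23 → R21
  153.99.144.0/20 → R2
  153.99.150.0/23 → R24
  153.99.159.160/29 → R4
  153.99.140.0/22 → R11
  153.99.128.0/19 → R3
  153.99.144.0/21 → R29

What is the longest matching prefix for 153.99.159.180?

153.99.144.0/20

Entries matching 153.99.159.180:
  0.0.0.0/0 (default, matches everything)
  153.0.0.0/8 (153.0.0.0 - 153.255.255.255)
  153.99.128.0/17 (153.99.128.0 - 153.99.255.255)
  153.99.128.0/19 (153.99.128.0 - 153.99.159.255)
  153.99.144.0/20 (153.99.144.0 - 153.99.159.255)
Most specific is 153.99.144.0/20.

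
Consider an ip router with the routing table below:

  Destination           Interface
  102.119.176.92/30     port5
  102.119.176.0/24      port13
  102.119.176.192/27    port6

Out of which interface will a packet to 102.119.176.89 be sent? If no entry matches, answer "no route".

port13

Routes whose prefix contains 102.119.176.89:
  102.119.176.0/24 (102.119.176.0 - 102.119.176.255) -> port13
More-specific entries that do NOT match:
  102.119.176.92/30 (102.119.176.92 - 102.119.176.95) does not contain 102.119.176.89
  102.119.176.192/27 (102.119.176.192 - 102.119.176.223) does not contain 102.119.176.89
Longest matching prefix is /24 -> interface port13.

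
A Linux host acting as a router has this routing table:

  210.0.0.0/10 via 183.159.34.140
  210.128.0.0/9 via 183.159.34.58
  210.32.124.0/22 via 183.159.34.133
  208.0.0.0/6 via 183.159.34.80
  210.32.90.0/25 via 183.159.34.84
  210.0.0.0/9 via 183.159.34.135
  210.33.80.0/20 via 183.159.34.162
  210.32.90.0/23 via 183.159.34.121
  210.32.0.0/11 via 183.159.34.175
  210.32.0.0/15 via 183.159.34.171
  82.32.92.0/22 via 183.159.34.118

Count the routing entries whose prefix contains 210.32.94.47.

Prefixes containing 210.32.94.47:
  208.0.0.0/6 (208.0.0.0 - 211.255.255.255)
  210.0.0.0/9 (210.0.0.0 - 210.127.255.255)
  210.0.0.0/10 (210.0.0.0 - 210.63.255.255)
  210.32.0.0/11 (210.32.0.0 - 210.63.255.255)
  210.32.0.0/15 (210.32.0.0 - 210.33.255.255)
Total matching entries: 5.

5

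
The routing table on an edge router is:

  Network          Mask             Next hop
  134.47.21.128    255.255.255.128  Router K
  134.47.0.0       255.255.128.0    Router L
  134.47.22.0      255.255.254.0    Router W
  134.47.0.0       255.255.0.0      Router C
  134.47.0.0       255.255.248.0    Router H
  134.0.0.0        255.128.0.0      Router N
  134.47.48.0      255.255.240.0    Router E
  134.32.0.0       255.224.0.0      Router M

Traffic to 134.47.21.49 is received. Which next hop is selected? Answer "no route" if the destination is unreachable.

Routes whose prefix contains 134.47.21.49:
  134.0.0.0/9 (134.0.0.0 - 134.127.255.255) -> Router N
  134.32.0.0/11 (134.32.0.0 - 134.63.255.255) -> Router M
  134.47.0.0/16 (134.47.0.0 - 134.47.255.255) -> Router C
  134.47.0.0/17 (134.47.0.0 - 134.47.127.255) -> Router L
More-specific entries that do NOT match:
  134.47.21.128/25 (134.47.21.128 - 134.47.21.255) does not contain 134.47.21.49
  134.47.22.0/23 (134.47.22.0 - 134.47.23.255) does not contain 134.47.21.49
  134.47.0.0/21 (134.47.0.0 - 134.47.7.255) does not contain 134.47.21.49
  134.47.48.0/20 (134.47.48.0 - 134.47.63.255) does not contain 134.47.21.49
Longest matching prefix is /17 -> next hop Router L.

Router L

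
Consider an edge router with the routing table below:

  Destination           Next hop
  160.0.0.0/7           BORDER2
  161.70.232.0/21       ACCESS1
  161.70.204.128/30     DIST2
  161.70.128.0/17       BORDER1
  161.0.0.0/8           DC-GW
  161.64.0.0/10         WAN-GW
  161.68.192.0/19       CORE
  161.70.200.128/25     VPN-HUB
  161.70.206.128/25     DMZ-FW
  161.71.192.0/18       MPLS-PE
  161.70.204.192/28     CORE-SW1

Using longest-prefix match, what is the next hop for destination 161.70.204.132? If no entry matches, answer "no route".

Routes whose prefix contains 161.70.204.132:
  160.0.0.0/7 (160.0.0.0 - 161.255.255.255) -> BORDER2
  161.0.0.0/8 (161.0.0.0 - 161.255.255.255) -> DC-GW
  161.64.0.0/10 (161.64.0.0 - 161.127.255.255) -> WAN-GW
  161.70.128.0/17 (161.70.128.0 - 161.70.255.255) -> BORDER1
More-specific entries that do NOT match:
  161.70.204.128/30 (161.70.204.128 - 161.70.204.131) does not contain 161.70.204.132
  161.70.204.192/28 (161.70.204.192 - 161.70.204.207) does not contain 161.70.204.132
  161.70.200.128/25 (161.70.200.128 - 161.70.200.255) does not contain 161.70.204.132
  161.70.206.128/25 (161.70.206.128 - 161.70.206.255) does not contain 161.70.204.132
  161.70.232.0/21 (161.70.232.0 - 161.70.239.255) does not contain 161.70.204.132
  161.68.192.0/19 (161.68.192.0 - 161.68.223.255) does not contain 161.70.204.132
  161.71.192.0/18 (161.71.192.0 - 161.71.255.255) does not contain 161.70.204.132
Longest matching prefix is /17 -> next hop BORDER1.

BORDER1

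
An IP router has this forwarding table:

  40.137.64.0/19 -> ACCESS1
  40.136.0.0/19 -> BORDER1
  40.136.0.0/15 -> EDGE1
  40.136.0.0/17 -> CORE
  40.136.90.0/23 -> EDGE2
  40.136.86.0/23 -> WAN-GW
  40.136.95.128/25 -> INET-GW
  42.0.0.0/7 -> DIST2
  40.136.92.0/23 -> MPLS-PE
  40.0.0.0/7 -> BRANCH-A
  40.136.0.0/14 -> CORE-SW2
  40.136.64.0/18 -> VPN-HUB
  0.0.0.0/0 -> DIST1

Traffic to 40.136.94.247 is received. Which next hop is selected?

Routes whose prefix contains 40.136.94.247:
  0.0.0.0/0 (default, matches everything) -> DIST1
  40.0.0.0/7 (40.0.0.0 - 41.255.255.255) -> BRANCH-A
  40.136.0.0/14 (40.136.0.0 - 40.139.255.255) -> CORE-SW2
  40.136.0.0/15 (40.136.0.0 - 40.137.255.255) -> EDGE1
  40.136.0.0/17 (40.136.0.0 - 40.136.127.255) -> CORE
  40.136.64.0/18 (40.136.64.0 - 40.136.127.255) -> VPN-HUB
More-specific entries that do NOT match:
  40.136.95.128/25 (40.136.95.128 - 40.136.95.255) does not contain 40.136.94.247
  40.136.90.0/23 (40.136.90.0 - 40.136.91.255) does not contain 40.136.94.247
  40.136.86.0/23 (40.136.86.0 - 40.136.87.255) does not contain 40.136.94.247
  40.136.92.0/23 (40.136.92.0 - 40.136.93.255) does not contain 40.136.94.247
  40.137.64.0/19 (40.137.64.0 - 40.137.95.255) does not contain 40.136.94.247
  40.136.0.0/19 (40.136.0.0 - 40.136.31.255) does not contain 40.136.94.247
Longest matching prefix is /18 -> next hop VPN-HUB.

VPN-HUB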